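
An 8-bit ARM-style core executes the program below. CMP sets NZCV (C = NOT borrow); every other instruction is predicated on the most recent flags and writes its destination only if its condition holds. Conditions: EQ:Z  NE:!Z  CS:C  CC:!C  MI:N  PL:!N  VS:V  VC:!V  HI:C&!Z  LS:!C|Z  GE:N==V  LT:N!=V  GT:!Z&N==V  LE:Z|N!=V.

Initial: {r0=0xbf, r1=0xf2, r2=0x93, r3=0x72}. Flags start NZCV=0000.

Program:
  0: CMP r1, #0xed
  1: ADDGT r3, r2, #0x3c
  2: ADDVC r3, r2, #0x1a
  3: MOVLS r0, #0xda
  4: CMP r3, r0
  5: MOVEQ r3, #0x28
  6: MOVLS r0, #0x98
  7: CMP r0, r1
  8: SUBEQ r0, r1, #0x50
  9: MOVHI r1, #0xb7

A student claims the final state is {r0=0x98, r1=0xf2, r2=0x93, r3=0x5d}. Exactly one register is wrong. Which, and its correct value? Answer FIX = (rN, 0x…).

0: ✓ CMP  NZCV=0010
1: ✓ ADDGT  r3←0xcf
2: ✓ ADDVC  r3←0xad
3: · MOVLS
4: ✓ CMP  NZCV=1000
5: · MOVEQ
6: ✓ MOVLS  r0←0x98
7: ✓ CMP  NZCV=1000
8: · SUBEQ
9: · MOVHI

FIX = (r3, 0xad)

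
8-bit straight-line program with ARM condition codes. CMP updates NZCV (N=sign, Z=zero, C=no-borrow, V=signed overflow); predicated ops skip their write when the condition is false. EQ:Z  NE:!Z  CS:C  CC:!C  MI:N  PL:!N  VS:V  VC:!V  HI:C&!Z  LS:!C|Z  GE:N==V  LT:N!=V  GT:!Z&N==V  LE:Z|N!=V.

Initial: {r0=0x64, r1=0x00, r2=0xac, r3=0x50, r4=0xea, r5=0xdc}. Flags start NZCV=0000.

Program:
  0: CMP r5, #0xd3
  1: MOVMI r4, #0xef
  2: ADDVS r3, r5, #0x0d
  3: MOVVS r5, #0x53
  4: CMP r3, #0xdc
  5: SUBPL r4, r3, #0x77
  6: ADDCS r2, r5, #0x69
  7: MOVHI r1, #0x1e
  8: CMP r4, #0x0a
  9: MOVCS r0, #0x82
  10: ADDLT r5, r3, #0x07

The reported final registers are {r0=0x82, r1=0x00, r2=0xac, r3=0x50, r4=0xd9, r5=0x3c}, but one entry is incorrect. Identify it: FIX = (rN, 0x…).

[0] flags=0010 → (cmp)
[1] flags=0010 MI?F → skip
[2] flags=0010 VS?F → skip
[3] flags=0010 VS?F → skip
[4] flags=0000 → (cmp)
[5] flags=0000 PL?T → r4=0xd9
[6] flags=0000 CS?F → skip
[7] flags=0000 HI?F → skip
[8] flags=1010 → (cmp)
[9] flags=1010 CS?T → r0=0x82
[10] flags=1010 LT?T → r5=0x57

FIX = (r5, 0x57)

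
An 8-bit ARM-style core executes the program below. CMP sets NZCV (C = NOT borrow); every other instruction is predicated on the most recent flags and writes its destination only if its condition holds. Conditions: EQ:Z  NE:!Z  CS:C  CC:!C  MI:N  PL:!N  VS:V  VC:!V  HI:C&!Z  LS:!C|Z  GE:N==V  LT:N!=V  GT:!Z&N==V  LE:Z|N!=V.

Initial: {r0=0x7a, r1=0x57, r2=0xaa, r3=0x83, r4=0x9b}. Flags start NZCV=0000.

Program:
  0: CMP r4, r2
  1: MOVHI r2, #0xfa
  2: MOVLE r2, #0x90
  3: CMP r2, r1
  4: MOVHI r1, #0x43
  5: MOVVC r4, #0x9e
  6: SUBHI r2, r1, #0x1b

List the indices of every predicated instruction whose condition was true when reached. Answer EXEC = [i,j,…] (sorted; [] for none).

0: ✓ CMP  NZCV=1000
1: · MOVHI
2: ✓ MOVLE  r2←0x90
3: ✓ CMP  NZCV=0011
4: ✓ MOVHI  r1←0x43
5: · MOVVC
6: ✓ SUBHI  r2←0x28

EXEC = [2,4,6]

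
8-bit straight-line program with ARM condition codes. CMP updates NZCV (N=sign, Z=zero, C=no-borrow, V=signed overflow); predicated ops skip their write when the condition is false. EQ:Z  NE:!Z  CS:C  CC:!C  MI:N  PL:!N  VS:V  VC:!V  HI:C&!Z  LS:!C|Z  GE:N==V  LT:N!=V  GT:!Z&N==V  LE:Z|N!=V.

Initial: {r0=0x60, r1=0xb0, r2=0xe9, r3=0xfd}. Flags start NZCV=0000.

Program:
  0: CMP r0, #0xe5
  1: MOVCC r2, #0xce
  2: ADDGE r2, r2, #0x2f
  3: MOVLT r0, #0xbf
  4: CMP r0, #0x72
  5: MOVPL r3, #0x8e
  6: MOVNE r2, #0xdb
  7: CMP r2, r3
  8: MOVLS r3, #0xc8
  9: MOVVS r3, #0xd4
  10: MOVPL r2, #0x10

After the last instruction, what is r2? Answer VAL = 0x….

VAL = 0xdb

[0] flags=0000 → (cmp)
[1] flags=0000 CC?T → r2=0xce
[2] flags=0000 GE?T → r2=0xfd
[3] flags=0000 LT?F → skip
[4] flags=1000 → (cmp)
[5] flags=1000 PL?F → skip
[6] flags=1000 NE?T → r2=0xdb
[7] flags=1000 → (cmp)
[8] flags=1000 LS?T → r3=0xc8
[9] flags=1000 VS?F → skip
[10] flags=1000 PL?F → skip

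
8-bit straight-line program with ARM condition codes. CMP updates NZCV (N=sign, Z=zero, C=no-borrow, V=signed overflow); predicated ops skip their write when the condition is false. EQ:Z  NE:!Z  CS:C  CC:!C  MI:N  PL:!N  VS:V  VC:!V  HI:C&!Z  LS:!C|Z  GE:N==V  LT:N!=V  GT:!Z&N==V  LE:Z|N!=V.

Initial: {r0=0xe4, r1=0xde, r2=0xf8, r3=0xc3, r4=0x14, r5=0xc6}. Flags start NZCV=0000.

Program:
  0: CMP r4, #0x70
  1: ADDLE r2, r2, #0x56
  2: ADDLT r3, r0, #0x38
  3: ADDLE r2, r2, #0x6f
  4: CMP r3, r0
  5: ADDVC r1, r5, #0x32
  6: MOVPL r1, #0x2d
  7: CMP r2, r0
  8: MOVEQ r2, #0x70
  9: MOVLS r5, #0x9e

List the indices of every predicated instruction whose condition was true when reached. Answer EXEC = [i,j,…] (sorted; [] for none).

0: ✓ CMP  NZCV=1000
1: ✓ ADDLE  r2←0x4e
2: ✓ ADDLT  r3←0x1c
3: ✓ ADDLE  r2←0xbd
4: ✓ CMP  NZCV=0000
5: ✓ ADDVC  r1←0xf8
6: ✓ MOVPL  r1←0x2d
7: ✓ CMP  NZCV=1000
8: · MOVEQ
9: ✓ MOVLS  r5←0x9e

EXEC = [1,2,3,5,6,9]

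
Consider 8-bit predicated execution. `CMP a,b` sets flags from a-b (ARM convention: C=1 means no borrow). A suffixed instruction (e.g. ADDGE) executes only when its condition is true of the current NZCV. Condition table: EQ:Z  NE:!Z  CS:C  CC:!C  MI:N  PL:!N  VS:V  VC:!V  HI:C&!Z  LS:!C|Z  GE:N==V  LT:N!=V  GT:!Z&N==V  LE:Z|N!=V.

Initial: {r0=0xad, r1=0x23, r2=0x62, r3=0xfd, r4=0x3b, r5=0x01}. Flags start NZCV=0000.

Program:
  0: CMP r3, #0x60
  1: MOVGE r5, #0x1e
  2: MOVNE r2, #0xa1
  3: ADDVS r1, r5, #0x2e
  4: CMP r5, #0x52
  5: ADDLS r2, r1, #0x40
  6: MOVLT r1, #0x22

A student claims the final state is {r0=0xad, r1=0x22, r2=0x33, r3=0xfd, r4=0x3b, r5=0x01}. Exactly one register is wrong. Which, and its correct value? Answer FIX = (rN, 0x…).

FIX = (r2, 0x63)

0: ✓ CMP  NZCV=1010
1: · MOVGE
2: ✓ MOVNE  r2←0xa1
3: · ADDVS
4: ✓ CMP  NZCV=1000
5: ✓ ADDLS  r2←0x63
6: ✓ MOVLT  r1←0x22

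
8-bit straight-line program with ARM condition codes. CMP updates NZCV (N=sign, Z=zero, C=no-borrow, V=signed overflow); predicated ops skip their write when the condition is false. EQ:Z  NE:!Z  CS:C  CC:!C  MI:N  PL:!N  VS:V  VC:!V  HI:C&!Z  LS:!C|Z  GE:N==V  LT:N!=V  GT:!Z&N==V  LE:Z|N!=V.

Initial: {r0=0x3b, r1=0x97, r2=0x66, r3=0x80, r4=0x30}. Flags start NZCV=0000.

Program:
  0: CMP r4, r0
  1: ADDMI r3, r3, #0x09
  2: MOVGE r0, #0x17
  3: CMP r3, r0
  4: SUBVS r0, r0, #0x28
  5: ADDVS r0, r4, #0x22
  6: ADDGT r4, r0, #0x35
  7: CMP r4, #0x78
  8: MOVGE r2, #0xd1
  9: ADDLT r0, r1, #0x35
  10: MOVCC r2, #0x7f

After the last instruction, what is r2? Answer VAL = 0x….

VAL = 0x7f

0: ✓ CMP  NZCV=1000
1: ✓ ADDMI  r3←0x89
2: · MOVGE
3: ✓ CMP  NZCV=0011
4: ✓ SUBVS  r0←0x13
5: ✓ ADDVS  r0←0x52
6: · ADDGT
7: ✓ CMP  NZCV=1000
8: · MOVGE
9: ✓ ADDLT  r0←0xcc
10: ✓ MOVCC  r2←0x7f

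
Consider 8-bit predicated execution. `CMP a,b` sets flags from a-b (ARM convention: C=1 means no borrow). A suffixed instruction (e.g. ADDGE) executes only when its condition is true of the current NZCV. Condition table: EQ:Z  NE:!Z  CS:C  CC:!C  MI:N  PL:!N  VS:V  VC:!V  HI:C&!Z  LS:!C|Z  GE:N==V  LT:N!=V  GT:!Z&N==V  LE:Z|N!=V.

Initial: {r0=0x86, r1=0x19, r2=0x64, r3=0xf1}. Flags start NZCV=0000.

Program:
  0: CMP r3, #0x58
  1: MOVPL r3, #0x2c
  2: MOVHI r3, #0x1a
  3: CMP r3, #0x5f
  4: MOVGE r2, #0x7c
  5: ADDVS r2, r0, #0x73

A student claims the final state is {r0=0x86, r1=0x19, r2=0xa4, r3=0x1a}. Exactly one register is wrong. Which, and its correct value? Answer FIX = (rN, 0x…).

FIX = (r2, 0x64)

0: ✓ CMP  NZCV=1010
1: · MOVPL
2: ✓ MOVHI  r3←0x1a
3: ✓ CMP  NZCV=1000
4: · MOVGE
5: · ADDVS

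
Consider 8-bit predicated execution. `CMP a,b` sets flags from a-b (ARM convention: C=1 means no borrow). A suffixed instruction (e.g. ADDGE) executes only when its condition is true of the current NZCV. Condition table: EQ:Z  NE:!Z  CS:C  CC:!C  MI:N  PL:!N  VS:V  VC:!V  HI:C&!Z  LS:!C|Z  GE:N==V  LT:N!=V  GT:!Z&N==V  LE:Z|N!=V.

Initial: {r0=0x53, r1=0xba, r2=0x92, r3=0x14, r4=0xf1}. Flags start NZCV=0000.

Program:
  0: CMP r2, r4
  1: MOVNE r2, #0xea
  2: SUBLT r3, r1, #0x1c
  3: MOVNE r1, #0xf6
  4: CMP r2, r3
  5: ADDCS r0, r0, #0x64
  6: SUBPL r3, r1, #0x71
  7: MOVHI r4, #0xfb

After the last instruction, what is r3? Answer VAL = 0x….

VAL = 0x85

[0] flags=1000 → (cmp)
[1] flags=1000 NE?T → r2=0xea
[2] flags=1000 LT?T → r3=0x9e
[3] flags=1000 NE?T → r1=0xf6
[4] flags=0010 → (cmp)
[5] flags=0010 CS?T → r0=0xb7
[6] flags=0010 PL?T → r3=0x85
[7] flags=0010 HI?T → r4=0xfb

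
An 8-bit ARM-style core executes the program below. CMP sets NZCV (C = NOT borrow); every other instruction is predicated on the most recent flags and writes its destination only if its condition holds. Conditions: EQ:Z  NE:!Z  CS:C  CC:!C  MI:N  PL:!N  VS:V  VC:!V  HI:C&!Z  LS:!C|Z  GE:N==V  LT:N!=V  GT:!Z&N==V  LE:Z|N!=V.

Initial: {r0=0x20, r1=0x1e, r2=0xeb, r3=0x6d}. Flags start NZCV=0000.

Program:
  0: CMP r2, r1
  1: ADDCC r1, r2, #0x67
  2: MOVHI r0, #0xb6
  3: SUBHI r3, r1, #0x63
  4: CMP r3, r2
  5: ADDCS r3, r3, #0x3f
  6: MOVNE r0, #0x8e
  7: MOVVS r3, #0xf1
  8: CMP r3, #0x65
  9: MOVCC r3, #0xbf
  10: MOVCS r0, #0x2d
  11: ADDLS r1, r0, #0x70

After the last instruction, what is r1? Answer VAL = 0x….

[0] flags=1010 → (cmp)
[1] flags=1010 CC?F → skip
[2] flags=1010 HI?T → r0=0xb6
[3] flags=1010 HI?T → r3=0xbb
[4] flags=1000 → (cmp)
[5] flags=1000 CS?F → skip
[6] flags=1000 NE?T → r0=0x8e
[7] flags=1000 VS?F → skip
[8] flags=0011 → (cmp)
[9] flags=0011 CC?F → skip
[10] flags=0011 CS?T → r0=0x2d
[11] flags=0011 LS?F → skip

VAL = 0x1e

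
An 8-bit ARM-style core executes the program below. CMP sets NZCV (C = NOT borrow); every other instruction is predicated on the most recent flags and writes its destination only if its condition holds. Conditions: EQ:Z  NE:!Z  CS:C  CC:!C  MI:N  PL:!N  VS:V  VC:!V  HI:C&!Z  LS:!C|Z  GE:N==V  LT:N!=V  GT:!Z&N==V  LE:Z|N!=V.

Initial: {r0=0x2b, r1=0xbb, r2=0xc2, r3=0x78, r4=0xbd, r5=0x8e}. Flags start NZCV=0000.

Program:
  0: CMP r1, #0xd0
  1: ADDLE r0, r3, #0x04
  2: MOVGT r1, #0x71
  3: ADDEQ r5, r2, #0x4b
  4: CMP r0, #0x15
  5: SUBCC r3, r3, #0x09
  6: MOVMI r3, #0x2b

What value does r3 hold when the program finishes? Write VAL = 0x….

VAL = 0x78

0: ✓ CMP  NZCV=1000
1: ✓ ADDLE  r0←0x7c
2: · MOVGT
3: · ADDEQ
4: ✓ CMP  NZCV=0010
5: · SUBCC
6: · MOVMI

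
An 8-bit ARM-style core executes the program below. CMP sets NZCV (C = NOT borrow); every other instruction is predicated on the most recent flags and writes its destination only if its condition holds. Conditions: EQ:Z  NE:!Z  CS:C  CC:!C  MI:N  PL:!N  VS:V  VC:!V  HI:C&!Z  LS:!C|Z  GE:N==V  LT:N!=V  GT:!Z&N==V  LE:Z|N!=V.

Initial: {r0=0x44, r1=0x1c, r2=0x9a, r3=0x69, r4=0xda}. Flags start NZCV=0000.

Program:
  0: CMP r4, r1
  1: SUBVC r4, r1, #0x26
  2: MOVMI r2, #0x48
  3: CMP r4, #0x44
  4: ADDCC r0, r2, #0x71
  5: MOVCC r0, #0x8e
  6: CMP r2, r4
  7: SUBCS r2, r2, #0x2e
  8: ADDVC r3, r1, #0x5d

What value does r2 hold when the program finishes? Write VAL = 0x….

VAL = 0x48

[0] flags=1010 → (cmp)
[1] flags=1010 VC?T → r4=0xf6
[2] flags=1010 MI?T → r2=0x48
[3] flags=1010 → (cmp)
[4] flags=1010 CC?F → skip
[5] flags=1010 CC?F → skip
[6] flags=0000 → (cmp)
[7] flags=0000 CS?F → skip
[8] flags=0000 VC?T → r3=0x79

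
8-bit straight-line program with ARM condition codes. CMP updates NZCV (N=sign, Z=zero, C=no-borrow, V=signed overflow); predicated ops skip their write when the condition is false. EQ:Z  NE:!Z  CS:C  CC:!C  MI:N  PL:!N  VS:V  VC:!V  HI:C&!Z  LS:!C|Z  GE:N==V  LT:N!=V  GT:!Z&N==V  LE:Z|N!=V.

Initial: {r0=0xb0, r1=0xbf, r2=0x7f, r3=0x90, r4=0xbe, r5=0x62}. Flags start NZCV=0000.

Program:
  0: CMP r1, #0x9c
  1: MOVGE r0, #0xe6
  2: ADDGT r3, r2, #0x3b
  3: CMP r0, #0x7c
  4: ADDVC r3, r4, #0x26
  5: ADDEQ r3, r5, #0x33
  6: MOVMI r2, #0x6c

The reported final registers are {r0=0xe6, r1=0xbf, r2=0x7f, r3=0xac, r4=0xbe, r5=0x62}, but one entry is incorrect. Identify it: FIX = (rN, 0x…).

FIX = (r3, 0xba)

[0] flags=0010 → (cmp)
[1] flags=0010 GE?T → r0=0xe6
[2] flags=0010 GT?T → r3=0xba
[3] flags=0011 → (cmp)
[4] flags=0011 VC?F → skip
[5] flags=0011 EQ?F → skip
[6] flags=0011 MI?F → skip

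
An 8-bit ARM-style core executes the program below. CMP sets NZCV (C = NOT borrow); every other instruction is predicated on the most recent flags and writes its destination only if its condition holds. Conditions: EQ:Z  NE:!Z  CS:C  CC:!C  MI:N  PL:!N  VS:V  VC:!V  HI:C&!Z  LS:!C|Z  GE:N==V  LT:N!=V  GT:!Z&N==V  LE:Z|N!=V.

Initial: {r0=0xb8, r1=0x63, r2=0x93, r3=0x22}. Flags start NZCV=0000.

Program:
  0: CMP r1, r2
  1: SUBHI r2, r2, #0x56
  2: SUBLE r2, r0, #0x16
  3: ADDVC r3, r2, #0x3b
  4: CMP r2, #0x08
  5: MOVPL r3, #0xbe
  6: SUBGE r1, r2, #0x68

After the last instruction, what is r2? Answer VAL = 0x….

0: ✓ CMP  NZCV=1001
1: · SUBHI
2: · SUBLE
3: · ADDVC
4: ✓ CMP  NZCV=1010
5: · MOVPL
6: · SUBGE

VAL = 0x93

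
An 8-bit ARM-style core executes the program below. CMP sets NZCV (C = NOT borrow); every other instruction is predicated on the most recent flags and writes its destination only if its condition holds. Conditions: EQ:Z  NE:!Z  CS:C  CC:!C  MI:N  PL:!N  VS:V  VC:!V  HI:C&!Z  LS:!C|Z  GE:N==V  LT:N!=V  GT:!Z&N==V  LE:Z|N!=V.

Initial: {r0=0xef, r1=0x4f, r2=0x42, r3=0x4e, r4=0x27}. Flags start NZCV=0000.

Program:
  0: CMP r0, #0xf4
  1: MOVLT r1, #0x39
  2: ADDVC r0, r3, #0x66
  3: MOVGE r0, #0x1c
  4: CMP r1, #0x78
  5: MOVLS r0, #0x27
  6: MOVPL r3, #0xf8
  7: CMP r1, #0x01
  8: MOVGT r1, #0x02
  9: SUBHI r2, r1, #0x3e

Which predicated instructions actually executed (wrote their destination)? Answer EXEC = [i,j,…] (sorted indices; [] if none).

[0] flags=1000 → (cmp)
[1] flags=1000 LT?T → r1=0x39
[2] flags=1000 VC?T → r0=0xb4
[3] flags=1000 GE?F → skip
[4] flags=1000 → (cmp)
[5] flags=1000 LS?T → r0=0x27
[6] flags=1000 PL?F → skip
[7] flags=0010 → (cmp)
[8] flags=0010 GT?T → r1=0x02
[9] flags=0010 HI?T → r2=0xc4

EXEC = [1,2,5,8,9]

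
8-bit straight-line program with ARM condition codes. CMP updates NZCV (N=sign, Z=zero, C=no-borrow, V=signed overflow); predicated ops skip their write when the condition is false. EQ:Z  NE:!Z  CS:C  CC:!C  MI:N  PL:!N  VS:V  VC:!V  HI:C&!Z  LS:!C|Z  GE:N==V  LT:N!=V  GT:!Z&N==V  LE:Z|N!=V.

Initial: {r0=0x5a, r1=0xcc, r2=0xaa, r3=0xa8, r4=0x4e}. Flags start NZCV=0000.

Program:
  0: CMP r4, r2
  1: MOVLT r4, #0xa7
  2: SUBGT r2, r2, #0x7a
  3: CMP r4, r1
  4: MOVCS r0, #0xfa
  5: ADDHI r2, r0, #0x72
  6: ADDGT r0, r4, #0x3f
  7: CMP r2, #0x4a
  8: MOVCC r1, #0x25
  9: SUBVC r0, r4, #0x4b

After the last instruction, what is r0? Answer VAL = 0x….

0: ✓ CMP  NZCV=1001
1: · MOVLT
2: ✓ SUBGT  r2←0x30
3: ✓ CMP  NZCV=1001
4: · MOVCS
5: · ADDHI
6: ✓ ADDGT  r0←0x8d
7: ✓ CMP  NZCV=1000
8: ✓ MOVCC  r1←0x25
9: ✓ SUBVC  r0←0x03

VAL = 0x03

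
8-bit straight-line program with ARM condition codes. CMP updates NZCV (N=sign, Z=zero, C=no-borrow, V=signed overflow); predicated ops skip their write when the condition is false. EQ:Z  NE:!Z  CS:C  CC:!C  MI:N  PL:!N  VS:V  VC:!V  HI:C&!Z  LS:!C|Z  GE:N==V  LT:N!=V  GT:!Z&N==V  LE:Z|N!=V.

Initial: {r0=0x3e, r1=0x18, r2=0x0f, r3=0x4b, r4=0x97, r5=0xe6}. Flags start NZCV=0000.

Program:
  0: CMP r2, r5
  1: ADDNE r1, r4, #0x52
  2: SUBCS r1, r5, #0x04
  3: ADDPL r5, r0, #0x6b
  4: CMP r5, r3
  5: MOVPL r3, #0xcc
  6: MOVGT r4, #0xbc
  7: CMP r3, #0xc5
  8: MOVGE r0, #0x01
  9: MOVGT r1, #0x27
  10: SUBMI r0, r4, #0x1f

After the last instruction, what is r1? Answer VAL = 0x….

VAL = 0x27

0: ✓ CMP  NZCV=0000
1: ✓ ADDNE  r1←0xe9
2: · SUBCS
3: ✓ ADDPL  r5←0xa9
4: ✓ CMP  NZCV=0011
5: ✓ MOVPL  r3←0xcc
6: · MOVGT
7: ✓ CMP  NZCV=0010
8: ✓ MOVGE  r0←0x01
9: ✓ MOVGT  r1←0x27
10: · SUBMI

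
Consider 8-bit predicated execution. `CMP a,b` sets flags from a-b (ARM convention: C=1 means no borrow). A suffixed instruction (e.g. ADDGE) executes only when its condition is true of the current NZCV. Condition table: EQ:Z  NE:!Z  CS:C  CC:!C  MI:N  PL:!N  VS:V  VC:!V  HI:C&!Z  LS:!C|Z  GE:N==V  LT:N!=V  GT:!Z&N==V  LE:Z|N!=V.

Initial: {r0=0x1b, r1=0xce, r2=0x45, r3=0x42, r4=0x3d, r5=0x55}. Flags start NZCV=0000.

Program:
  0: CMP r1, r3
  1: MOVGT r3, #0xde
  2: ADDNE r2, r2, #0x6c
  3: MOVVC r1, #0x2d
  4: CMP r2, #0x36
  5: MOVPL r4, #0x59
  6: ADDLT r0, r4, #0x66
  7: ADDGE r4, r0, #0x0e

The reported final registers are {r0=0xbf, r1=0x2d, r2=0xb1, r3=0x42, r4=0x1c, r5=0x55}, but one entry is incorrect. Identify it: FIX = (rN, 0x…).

0: ✓ CMP  NZCV=1010
1: · MOVGT
2: ✓ ADDNE  r2←0xb1
3: ✓ MOVVC  r1←0x2d
4: ✓ CMP  NZCV=0011
5: ✓ MOVPL  r4←0x59
6: ✓ ADDLT  r0←0xbf
7: · ADDGE

FIX = (r4, 0x59)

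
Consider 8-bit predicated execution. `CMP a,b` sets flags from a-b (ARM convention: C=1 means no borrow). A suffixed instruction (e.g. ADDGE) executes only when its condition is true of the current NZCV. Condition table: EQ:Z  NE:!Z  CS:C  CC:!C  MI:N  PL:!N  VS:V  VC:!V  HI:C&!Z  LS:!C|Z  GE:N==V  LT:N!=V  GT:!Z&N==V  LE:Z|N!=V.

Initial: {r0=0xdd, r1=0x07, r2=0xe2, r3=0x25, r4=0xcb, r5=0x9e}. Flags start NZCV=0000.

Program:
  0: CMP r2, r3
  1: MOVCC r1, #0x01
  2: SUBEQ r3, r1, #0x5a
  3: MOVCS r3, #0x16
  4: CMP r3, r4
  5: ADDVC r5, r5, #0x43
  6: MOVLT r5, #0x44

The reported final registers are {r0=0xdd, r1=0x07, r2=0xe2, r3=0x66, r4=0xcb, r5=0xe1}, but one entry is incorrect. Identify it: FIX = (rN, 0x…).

FIX = (r3, 0x16)

0: ✓ CMP  NZCV=1010
1: · MOVCC
2: · SUBEQ
3: ✓ MOVCS  r3←0x16
4: ✓ CMP  NZCV=0000
5: ✓ ADDVC  r5←0xe1
6: · MOVLT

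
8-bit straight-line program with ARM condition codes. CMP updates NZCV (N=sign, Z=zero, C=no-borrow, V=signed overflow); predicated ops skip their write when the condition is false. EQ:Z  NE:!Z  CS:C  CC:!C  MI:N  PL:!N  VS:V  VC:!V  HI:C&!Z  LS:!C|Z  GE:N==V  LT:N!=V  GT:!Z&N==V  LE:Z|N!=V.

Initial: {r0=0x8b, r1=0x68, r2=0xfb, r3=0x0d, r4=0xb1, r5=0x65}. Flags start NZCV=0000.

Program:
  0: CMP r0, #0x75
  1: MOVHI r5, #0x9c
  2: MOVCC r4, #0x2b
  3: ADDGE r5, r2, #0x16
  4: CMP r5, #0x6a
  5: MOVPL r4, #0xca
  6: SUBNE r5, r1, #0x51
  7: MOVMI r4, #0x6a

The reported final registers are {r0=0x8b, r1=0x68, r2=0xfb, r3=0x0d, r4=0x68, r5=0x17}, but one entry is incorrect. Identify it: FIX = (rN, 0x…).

FIX = (r4, 0xca)

0: ✓ CMP  NZCV=0011
1: ✓ MOVHI  r5←0x9c
2: · MOVCC
3: · ADDGE
4: ✓ CMP  NZCV=0011
5: ✓ MOVPL  r4←0xca
6: ✓ SUBNE  r5←0x17
7: · MOVMI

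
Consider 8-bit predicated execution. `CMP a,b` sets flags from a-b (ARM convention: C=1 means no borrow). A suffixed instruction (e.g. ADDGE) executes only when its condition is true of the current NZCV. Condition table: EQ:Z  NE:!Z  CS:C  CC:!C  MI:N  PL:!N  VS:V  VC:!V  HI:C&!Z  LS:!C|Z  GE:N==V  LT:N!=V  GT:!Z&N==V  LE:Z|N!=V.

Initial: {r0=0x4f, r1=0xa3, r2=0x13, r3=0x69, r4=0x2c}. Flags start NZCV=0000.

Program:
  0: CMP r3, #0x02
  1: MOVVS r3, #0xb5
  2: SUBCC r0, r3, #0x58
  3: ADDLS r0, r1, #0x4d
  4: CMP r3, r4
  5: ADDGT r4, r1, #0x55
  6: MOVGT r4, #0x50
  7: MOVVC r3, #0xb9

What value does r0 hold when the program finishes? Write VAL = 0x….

VAL = 0x4f

[0] flags=0010 → (cmp)
[1] flags=0010 VS?F → skip
[2] flags=0010 CC?F → skip
[3] flags=0010 LS?F → skip
[4] flags=0010 → (cmp)
[5] flags=0010 GT?T → r4=0xf8
[6] flags=0010 GT?T → r4=0x50
[7] flags=0010 VC?T → r3=0xb9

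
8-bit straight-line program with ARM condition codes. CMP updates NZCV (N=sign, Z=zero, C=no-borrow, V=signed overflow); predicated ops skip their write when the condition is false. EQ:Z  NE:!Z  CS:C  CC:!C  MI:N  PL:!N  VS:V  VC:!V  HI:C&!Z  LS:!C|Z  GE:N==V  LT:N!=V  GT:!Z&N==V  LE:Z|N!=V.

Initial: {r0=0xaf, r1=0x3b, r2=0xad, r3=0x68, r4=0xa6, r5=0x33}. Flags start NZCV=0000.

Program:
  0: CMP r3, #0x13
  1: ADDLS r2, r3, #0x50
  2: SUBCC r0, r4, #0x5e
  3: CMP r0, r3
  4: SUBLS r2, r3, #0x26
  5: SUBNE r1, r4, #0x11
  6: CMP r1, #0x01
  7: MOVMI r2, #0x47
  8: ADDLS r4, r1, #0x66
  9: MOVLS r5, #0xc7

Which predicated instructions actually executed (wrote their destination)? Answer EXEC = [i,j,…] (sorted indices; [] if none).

[0] flags=0010 → (cmp)
[1] flags=0010 LS?F → skip
[2] flags=0010 CC?F → skip
[3] flags=0011 → (cmp)
[4] flags=0011 LS?F → skip
[5] flags=0011 NE?T → r1=0x95
[6] flags=1010 → (cmp)
[7] flags=1010 MI?T → r2=0x47
[8] flags=1010 LS?F → skip
[9] flags=1010 LS?F → skip

EXEC = [5,7]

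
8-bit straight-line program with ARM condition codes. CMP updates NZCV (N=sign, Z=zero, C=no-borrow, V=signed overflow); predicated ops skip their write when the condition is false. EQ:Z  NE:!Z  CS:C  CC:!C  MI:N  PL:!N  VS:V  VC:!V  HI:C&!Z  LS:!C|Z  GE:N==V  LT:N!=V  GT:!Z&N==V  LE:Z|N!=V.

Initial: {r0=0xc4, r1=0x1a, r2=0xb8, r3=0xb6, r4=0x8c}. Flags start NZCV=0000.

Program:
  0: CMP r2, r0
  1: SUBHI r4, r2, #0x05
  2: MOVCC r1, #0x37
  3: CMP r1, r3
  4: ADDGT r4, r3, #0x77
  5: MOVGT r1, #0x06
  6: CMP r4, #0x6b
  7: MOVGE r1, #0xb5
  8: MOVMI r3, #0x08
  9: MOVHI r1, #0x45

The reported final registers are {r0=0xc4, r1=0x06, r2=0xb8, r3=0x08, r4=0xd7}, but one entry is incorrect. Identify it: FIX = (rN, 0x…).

FIX = (r4, 0x2d)

[0] flags=1000 → (cmp)
[1] flags=1000 HI?F → skip
[2] flags=1000 CC?T → r1=0x37
[3] flags=1001 → (cmp)
[4] flags=1001 GT?T → r4=0x2d
[5] flags=1001 GT?T → r1=0x06
[6] flags=1000 → (cmp)
[7] flags=1000 GE?F → skip
[8] flags=1000 MI?T → r3=0x08
[9] flags=1000 HI?F → skip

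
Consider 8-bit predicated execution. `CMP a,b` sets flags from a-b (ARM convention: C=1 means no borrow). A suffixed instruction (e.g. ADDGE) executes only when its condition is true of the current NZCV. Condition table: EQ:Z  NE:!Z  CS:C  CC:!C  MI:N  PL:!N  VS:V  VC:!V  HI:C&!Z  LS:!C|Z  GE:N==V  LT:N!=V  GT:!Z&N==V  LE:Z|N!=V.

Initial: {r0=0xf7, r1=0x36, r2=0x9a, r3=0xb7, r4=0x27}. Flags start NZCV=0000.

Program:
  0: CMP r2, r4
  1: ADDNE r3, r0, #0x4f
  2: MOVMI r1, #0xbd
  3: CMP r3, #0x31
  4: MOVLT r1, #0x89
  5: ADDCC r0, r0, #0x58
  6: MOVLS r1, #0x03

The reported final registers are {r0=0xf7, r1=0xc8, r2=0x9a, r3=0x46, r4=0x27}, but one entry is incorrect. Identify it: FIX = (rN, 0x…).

FIX = (r1, 0x36)

[0] flags=0011 → (cmp)
[1] flags=0011 NE?T → r3=0x46
[2] flags=0011 MI?F → skip
[3] flags=0010 → (cmp)
[4] flags=0010 LT?F → skip
[5] flags=0010 CC?F → skip
[6] flags=0010 LS?F → skip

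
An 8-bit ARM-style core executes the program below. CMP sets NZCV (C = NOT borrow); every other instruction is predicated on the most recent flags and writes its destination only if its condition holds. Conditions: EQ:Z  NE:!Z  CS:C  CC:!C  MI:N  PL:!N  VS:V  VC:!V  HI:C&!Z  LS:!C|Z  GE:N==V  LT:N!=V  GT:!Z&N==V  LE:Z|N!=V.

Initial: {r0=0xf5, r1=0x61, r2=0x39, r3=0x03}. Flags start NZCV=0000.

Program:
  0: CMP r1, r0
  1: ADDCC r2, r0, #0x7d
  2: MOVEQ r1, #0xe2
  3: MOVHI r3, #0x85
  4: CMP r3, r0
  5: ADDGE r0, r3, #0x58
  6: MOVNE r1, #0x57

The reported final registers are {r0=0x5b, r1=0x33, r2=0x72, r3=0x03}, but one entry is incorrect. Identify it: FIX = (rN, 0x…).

[0] flags=0000 → (cmp)
[1] flags=0000 CC?T → r2=0x72
[2] flags=0000 EQ?F → skip
[3] flags=0000 HI?F → skip
[4] flags=0000 → (cmp)
[5] flags=0000 GE?T → r0=0x5b
[6] flags=0000 NE?T → r1=0x57

FIX = (r1, 0x57)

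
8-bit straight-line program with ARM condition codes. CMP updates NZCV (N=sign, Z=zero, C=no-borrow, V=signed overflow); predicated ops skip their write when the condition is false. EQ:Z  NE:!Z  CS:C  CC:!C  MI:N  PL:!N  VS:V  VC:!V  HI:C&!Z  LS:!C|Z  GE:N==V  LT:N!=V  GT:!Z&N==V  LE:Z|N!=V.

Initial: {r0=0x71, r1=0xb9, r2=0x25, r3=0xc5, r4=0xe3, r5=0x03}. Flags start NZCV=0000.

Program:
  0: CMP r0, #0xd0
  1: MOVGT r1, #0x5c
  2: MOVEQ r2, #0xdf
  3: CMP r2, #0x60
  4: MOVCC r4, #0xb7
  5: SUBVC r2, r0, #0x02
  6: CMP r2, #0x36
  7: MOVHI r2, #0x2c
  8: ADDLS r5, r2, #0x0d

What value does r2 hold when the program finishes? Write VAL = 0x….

[0] flags=1001 → (cmp)
[1] flags=1001 GT?T → r1=0x5c
[2] flags=1001 EQ?F → skip
[3] flags=1000 → (cmp)
[4] flags=1000 CC?T → r4=0xb7
[5] flags=1000 VC?T → r2=0x6f
[6] flags=0010 → (cmp)
[7] flags=0010 HI?T → r2=0x2c
[8] flags=0010 LS?F → skip

VAL = 0x2c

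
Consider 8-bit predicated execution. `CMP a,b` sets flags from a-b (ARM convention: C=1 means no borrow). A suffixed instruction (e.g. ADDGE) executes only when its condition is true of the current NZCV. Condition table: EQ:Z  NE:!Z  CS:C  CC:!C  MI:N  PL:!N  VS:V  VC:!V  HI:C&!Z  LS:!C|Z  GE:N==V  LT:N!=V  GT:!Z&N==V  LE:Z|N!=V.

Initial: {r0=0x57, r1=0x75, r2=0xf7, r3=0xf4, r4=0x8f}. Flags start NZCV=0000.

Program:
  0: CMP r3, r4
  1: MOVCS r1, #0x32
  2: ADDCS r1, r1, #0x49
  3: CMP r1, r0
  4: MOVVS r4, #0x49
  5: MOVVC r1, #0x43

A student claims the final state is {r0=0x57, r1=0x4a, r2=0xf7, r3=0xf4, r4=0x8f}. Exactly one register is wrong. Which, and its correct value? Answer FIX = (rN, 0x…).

0: ✓ CMP  NZCV=0010
1: ✓ MOVCS  r1←0x32
2: ✓ ADDCS  r1←0x7b
3: ✓ CMP  NZCV=0010
4: · MOVVS
5: ✓ MOVVC  r1←0x43

FIX = (r1, 0x43)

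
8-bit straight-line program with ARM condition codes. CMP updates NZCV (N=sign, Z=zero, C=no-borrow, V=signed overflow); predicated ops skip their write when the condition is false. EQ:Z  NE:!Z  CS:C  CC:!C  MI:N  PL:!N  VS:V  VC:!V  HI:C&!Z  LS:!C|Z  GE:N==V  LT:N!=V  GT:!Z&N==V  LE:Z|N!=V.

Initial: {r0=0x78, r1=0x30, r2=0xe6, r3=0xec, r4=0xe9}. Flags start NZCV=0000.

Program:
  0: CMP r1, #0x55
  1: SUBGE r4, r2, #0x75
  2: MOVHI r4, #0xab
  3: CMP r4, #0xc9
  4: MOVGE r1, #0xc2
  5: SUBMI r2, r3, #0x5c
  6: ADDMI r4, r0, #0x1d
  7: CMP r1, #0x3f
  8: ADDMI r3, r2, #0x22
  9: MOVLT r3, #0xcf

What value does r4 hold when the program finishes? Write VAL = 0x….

0: ✓ CMP  NZCV=1000
1: · SUBGE
2: · MOVHI
3: ✓ CMP  NZCV=0010
4: ✓ MOVGE  r1←0xc2
5: · SUBMI
6: · ADDMI
7: ✓ CMP  NZCV=1010
8: ✓ ADDMI  r3←0x08
9: ✓ MOVLT  r3←0xcf

VAL = 0xe9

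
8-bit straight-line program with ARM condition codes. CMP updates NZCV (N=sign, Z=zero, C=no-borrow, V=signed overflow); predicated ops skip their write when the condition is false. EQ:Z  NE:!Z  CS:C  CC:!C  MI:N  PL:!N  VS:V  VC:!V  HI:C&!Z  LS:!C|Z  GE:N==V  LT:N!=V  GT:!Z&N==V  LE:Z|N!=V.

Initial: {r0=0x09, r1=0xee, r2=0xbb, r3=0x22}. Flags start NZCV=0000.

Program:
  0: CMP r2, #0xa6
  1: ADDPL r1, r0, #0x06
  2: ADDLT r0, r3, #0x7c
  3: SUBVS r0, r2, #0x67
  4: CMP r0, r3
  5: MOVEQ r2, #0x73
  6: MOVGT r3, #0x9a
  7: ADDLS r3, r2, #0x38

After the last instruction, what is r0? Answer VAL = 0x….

VAL = 0x09

[0] flags=0010 → (cmp)
[1] flags=0010 PL?T → r1=0x0f
[2] flags=0010 LT?F → skip
[3] flags=0010 VS?F → skip
[4] flags=1000 → (cmp)
[5] flags=1000 EQ?F → skip
[6] flags=1000 GT?F → skip
[7] flags=1000 LS?T → r3=0xf3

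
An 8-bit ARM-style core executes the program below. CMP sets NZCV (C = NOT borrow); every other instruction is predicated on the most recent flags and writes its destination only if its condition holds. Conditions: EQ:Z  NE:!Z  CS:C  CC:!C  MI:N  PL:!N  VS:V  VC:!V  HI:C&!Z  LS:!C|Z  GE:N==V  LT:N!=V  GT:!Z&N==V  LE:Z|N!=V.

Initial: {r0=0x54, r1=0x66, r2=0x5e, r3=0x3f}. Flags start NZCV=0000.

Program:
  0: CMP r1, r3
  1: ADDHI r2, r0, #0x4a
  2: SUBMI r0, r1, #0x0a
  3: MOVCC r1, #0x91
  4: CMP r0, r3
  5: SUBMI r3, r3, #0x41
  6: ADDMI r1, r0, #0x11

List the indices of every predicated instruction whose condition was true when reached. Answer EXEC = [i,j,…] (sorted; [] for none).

0: ✓ CMP  NZCV=0010
1: ✓ ADDHI  r2←0x9e
2: · SUBMI
3: · MOVCC
4: ✓ CMP  NZCV=0010
5: · SUBMI
6: · ADDMI

EXEC = [1]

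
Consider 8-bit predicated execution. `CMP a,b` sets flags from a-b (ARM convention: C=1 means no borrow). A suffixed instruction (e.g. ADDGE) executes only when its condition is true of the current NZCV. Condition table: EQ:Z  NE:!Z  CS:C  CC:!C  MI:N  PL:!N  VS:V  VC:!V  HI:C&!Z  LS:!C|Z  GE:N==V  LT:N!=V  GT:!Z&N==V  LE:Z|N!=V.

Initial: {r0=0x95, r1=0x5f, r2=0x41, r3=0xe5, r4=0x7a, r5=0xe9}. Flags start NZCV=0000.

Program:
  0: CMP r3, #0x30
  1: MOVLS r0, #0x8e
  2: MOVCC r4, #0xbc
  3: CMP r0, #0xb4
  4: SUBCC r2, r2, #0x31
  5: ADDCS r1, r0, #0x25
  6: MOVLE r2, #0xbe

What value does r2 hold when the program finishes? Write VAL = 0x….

[0] flags=1010 → (cmp)
[1] flags=1010 LS?F → skip
[2] flags=1010 CC?F → skip
[3] flags=1000 → (cmp)
[4] flags=1000 CC?T → r2=0x10
[5] flags=1000 CS?F → skip
[6] flags=1000 LE?T → r2=0xbe

VAL = 0xbe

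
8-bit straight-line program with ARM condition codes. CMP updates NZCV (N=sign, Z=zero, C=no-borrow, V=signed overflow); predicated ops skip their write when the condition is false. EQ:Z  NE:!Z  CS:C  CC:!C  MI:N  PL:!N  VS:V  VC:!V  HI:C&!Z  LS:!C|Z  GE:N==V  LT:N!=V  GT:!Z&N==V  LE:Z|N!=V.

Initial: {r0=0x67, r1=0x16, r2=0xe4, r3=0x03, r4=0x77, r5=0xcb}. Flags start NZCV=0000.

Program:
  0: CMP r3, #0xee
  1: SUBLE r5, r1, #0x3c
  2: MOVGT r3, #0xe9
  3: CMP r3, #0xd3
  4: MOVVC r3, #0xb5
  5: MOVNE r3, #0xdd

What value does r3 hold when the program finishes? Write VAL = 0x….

[0] flags=0000 → (cmp)
[1] flags=0000 LE?F → skip
[2] flags=0000 GT?T → r3=0xe9
[3] flags=0010 → (cmp)
[4] flags=0010 VC?T → r3=0xb5
[5] flags=0010 NE?T → r3=0xdd

VAL = 0xdd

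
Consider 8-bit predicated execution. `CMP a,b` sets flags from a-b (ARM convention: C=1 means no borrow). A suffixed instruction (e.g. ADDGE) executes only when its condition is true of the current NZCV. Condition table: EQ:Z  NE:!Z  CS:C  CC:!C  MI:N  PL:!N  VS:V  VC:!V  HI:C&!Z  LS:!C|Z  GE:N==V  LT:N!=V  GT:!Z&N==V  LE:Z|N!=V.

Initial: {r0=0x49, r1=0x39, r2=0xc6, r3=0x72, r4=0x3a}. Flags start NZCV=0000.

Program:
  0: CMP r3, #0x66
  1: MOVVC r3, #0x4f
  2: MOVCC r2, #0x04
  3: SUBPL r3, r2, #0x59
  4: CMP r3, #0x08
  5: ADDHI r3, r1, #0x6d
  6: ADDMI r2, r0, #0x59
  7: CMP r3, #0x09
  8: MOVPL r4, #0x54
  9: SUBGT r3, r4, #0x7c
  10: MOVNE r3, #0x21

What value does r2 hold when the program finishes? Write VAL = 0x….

VAL = 0xc6

[0] flags=0010 → (cmp)
[1] flags=0010 VC?T → r3=0x4f
[2] flags=0010 CC?F → skip
[3] flags=0010 PL?T → r3=0x6d
[4] flags=0010 → (cmp)
[5] flags=0010 HI?T → r3=0xa6
[6] flags=0010 MI?F → skip
[7] flags=1010 → (cmp)
[8] flags=1010 PL?F → skip
[9] flags=1010 GT?F → skip
[10] flags=1010 NE?T → r3=0x21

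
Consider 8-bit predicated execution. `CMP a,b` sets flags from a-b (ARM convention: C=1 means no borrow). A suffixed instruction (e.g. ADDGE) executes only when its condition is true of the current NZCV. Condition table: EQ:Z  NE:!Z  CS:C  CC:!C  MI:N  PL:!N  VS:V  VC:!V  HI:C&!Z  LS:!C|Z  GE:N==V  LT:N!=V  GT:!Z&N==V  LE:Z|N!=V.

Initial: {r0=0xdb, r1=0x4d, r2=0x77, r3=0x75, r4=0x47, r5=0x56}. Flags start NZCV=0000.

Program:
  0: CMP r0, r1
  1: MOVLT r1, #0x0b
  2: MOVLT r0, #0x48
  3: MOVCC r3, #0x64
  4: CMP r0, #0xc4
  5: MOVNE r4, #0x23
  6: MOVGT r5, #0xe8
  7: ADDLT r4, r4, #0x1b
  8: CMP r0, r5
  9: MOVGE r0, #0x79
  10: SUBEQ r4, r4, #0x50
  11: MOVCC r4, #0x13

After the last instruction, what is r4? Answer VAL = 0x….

0: ✓ CMP  NZCV=1010
1: ✓ MOVLT  r1←0x0b
2: ✓ MOVLT  r0←0x48
3: · MOVCC
4: ✓ CMP  NZCV=1001
5: ✓ MOVNE  r4←0x23
6: ✓ MOVGT  r5←0xe8
7: · ADDLT
8: ✓ CMP  NZCV=0000
9: ✓ MOVGE  r0←0x79
10: · SUBEQ
11: ✓ MOVCC  r4←0x13

VAL = 0x13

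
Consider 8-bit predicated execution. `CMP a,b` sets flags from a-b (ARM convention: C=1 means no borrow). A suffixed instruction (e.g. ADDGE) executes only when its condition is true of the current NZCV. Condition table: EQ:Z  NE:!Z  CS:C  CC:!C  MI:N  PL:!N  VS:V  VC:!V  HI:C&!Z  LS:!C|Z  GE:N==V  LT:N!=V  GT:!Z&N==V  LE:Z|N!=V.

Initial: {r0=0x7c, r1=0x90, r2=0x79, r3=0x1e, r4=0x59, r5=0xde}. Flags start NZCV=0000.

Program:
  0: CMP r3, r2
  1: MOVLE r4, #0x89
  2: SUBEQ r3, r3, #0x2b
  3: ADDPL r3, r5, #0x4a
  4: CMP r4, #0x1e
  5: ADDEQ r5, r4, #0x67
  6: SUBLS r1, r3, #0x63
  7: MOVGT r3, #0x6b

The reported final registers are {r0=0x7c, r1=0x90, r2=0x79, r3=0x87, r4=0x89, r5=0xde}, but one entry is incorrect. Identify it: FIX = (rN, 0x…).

0: ✓ CMP  NZCV=1000
1: ✓ MOVLE  r4←0x89
2: · SUBEQ
3: · ADDPL
4: ✓ CMP  NZCV=0011
5: · ADDEQ
6: · SUBLS
7: · MOVGT

FIX = (r3, 0x1e)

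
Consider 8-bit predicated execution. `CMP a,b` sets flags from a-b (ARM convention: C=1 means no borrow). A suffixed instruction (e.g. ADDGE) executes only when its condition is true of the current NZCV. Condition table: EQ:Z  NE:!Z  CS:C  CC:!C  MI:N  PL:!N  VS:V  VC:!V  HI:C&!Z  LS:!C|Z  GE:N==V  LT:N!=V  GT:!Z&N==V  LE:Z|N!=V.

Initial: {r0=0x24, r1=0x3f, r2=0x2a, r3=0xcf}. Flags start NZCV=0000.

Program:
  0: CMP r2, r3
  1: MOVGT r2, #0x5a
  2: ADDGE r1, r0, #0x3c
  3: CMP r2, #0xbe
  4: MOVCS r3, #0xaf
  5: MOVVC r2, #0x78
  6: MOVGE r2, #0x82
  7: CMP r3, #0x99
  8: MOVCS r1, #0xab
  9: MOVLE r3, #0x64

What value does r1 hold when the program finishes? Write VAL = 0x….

VAL = 0xab

[0] flags=0000 → (cmp)
[1] flags=0000 GT?T → r2=0x5a
[2] flags=0000 GE?T → r1=0x60
[3] flags=1001 → (cmp)
[4] flags=1001 CS?F → skip
[5] flags=1001 VC?F → skip
[6] flags=1001 GE?T → r2=0x82
[7] flags=0010 → (cmp)
[8] flags=0010 CS?T → r1=0xab
[9] flags=0010 LE?F → skip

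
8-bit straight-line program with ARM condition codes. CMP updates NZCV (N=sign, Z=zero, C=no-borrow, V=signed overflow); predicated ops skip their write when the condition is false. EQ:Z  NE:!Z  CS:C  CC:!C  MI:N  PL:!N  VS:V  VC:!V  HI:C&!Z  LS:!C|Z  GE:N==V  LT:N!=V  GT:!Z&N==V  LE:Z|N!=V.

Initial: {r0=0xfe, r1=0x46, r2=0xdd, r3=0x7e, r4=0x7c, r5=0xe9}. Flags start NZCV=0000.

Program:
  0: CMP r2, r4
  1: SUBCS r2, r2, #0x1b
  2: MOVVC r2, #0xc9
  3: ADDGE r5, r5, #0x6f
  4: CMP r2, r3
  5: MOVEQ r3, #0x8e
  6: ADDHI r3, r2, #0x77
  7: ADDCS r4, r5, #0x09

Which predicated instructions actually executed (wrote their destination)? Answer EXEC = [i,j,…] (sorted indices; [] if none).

EXEC = [1,6,7]

[0] flags=0011 → (cmp)
[1] flags=0011 CS?T → r2=0xc2
[2] flags=0011 VC?F → skip
[3] flags=0011 GE?F → skip
[4] flags=0011 → (cmp)
[5] flags=0011 EQ?F → skip
[6] flags=0011 HI?T → r3=0x39
[7] flags=0011 CS?T → r4=0xf2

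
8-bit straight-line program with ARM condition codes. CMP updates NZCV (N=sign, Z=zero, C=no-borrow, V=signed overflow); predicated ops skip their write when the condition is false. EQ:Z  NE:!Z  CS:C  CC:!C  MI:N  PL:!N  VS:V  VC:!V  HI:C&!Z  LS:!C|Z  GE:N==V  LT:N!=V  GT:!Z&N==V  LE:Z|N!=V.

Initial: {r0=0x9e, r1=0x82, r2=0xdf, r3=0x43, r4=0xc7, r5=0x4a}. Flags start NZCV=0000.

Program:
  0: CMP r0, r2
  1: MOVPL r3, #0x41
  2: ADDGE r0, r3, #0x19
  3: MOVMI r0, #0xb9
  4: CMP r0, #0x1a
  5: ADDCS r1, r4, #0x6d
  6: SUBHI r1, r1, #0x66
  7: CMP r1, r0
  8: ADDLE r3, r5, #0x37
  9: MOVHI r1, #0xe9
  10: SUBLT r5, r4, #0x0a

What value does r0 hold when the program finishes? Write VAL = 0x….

0: ✓ CMP  NZCV=1000
1: · MOVPL
2: · ADDGE
3: ✓ MOVMI  r0←0xb9
4: ✓ CMP  NZCV=1010
5: ✓ ADDCS  r1←0x34
6: ✓ SUBHI  r1←0xce
7: ✓ CMP  NZCV=0010
8: · ADDLE
9: ✓ MOVHI  r1←0xe9
10: · SUBLT

VAL = 0xb9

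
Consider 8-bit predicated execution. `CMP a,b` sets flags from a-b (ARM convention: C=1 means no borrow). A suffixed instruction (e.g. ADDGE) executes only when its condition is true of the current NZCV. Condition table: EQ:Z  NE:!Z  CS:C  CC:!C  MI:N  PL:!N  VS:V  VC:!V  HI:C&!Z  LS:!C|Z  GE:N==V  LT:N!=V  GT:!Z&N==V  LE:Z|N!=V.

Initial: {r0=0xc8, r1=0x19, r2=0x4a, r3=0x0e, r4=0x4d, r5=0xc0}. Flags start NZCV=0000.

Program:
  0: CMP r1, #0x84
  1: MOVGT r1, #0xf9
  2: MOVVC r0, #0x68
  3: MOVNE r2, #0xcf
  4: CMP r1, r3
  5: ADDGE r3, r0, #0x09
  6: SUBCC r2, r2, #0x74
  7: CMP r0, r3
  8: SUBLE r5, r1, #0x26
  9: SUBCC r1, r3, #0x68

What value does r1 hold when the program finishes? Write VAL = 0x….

VAL = 0xf9

0: ✓ CMP  NZCV=1001
1: ✓ MOVGT  r1←0xf9
2: · MOVVC
3: ✓ MOVNE  r2←0xcf
4: ✓ CMP  NZCV=1010
5: · ADDGE
6: · SUBCC
7: ✓ CMP  NZCV=1010
8: ✓ SUBLE  r5←0xd3
9: · SUBCC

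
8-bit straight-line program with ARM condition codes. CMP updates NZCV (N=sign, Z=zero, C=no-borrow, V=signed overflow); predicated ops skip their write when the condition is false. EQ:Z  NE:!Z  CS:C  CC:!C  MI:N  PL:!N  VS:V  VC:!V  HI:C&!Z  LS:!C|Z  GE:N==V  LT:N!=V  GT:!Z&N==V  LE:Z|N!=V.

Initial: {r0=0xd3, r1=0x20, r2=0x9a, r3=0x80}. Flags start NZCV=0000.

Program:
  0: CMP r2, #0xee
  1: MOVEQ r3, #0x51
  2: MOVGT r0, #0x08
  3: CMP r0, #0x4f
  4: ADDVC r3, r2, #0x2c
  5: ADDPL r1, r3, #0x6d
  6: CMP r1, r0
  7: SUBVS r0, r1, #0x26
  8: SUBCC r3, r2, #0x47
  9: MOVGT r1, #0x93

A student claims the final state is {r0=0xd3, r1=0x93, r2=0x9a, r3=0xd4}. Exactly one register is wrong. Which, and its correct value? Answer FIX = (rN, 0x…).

0: ✓ CMP  NZCV=1000
1: · MOVEQ
2: · MOVGT
3: ✓ CMP  NZCV=1010
4: ✓ ADDVC  r3←0xc6
5: · ADDPL
6: ✓ CMP  NZCV=0000
7: · SUBVS
8: ✓ SUBCC  r3←0x53
9: ✓ MOVGT  r1←0x93

FIX = (r3, 0x53)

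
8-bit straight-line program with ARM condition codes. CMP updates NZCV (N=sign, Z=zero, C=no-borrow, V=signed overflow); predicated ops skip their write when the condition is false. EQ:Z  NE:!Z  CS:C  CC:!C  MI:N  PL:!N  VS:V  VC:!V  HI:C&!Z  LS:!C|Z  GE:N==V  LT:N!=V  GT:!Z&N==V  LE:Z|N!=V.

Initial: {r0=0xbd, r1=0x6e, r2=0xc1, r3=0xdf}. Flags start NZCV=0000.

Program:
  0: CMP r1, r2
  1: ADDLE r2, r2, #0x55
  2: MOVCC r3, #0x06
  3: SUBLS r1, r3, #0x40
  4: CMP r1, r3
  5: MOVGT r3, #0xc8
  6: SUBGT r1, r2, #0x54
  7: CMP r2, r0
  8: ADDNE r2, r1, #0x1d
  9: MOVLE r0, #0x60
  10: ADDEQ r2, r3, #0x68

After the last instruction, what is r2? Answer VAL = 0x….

[0] flags=1001 → (cmp)
[1] flags=1001 LE?F → skip
[2] flags=1001 CC?T → r3=0x06
[3] flags=1001 LS?T → r1=0xc6
[4] flags=1010 → (cmp)
[5] flags=1010 GT?F → skip
[6] flags=1010 GT?F → skip
[7] flags=0010 → (cmp)
[8] flags=0010 NE?T → r2=0xe3
[9] flags=0010 LE?F → skip
[10] flags=0010 EQ?F → skip

VAL = 0xe3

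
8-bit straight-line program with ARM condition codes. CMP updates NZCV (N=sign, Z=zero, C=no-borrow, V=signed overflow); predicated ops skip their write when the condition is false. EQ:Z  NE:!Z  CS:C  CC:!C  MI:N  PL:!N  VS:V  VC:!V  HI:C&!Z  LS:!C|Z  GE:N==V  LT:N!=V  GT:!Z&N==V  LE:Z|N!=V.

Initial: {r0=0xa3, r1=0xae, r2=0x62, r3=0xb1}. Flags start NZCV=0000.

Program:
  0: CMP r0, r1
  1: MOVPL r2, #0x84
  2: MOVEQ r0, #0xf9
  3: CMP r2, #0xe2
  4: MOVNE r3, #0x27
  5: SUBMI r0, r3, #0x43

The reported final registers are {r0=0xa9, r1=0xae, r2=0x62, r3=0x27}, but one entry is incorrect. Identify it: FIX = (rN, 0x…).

0: ✓ CMP  NZCV=1000
1: · MOVPL
2: · MOVEQ
3: ✓ CMP  NZCV=1001
4: ✓ MOVNE  r3←0x27
5: ✓ SUBMI  r0←0xe4

FIX = (r0, 0xe4)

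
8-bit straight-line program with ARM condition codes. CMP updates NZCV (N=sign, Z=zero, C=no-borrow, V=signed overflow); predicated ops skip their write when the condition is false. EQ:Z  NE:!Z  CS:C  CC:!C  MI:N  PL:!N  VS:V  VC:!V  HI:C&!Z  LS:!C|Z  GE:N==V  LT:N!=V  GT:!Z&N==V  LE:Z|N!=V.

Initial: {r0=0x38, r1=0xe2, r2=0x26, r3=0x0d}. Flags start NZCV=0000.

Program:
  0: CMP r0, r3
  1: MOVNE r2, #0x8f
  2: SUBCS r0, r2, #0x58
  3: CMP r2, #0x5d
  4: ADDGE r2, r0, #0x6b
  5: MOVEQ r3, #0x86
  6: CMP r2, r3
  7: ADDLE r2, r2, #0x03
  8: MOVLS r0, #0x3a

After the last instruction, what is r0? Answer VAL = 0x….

VAL = 0x37

0: ✓ CMP  NZCV=0010
1: ✓ MOVNE  r2←0x8f
2: ✓ SUBCS  r0←0x37
3: ✓ CMP  NZCV=0011
4: · ADDGE
5: · MOVEQ
6: ✓ CMP  NZCV=1010
7: ✓ ADDLE  r2←0x92
8: · MOVLS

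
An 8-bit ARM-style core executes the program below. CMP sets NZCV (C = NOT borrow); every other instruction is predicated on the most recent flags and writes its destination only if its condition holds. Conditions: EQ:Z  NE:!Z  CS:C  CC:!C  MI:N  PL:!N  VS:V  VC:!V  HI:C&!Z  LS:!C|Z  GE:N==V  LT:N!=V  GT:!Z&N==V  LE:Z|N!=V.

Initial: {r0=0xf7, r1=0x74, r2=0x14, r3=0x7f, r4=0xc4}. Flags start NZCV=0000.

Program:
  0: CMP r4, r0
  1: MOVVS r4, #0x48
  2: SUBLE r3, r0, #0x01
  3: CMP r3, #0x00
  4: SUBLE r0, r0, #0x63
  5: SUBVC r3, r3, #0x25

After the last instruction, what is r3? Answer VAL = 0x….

0: ✓ CMP  NZCV=1000
1: · MOVVS
2: ✓ SUBLE  r3←0xf6
3: ✓ CMP  NZCV=1010
4: ✓ SUBLE  r0←0x94
5: ✓ SUBVC  r3←0xd1

VAL = 0xd1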